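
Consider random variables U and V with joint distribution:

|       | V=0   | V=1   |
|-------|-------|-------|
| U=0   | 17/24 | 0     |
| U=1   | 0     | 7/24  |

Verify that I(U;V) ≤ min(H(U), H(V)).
Marginal P(U) (row sums):
  P(U=0) = 17/24 + 0 = 17/24
  P(U=1) = 0 + 7/24 = 7/24
Marginal P(V) (column sums):
  P(V=0) = 17/24 + 0 = 17/24
  P(V=1) = 0 + 7/24 = 7/24

H(U) = -[(17/24)·log₂(17/24) + (7/24)·log₂(7/24)]
  = 0.3524 + 0.5185
  = 0.8709 bits
H(V) = -[(17/24)·log₂(17/24) + (7/24)·log₂(7/24)]
  = 0.3524 + 0.5185
  = 0.8709 bits
H(U,V) = -[(17/24)·log₂(17/24) + (7/24)·log₂(7/24)]
  = 0.3524 + 0.5185
  = 0.8709 bits

I(U;V) = H(U) + H(V) - H(U,V)
  = 0.8709 + 0.8709 - 0.8709
  = 0.8709 bits

min(H(U), H(V)) = min(0.8709, 0.8709) = 0.8709 bits
Since 0.8709 ≤ 0.8709, the bound is satisfied ✓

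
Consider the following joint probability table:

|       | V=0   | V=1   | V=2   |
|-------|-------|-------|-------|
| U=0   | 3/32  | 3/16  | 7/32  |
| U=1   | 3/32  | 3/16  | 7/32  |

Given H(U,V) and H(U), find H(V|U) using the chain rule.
From the chain rule: H(U,V) = H(U) + H(V|U)
Therefore: H(V|U) = H(U,V) - H(U)

H(U,V) = -[(3/32)·log₂(3/32) + (3/16)·log₂(3/16) + (7/32)·log₂(7/32) + (3/32)·log₂(3/32) + (3/16)·log₂(3/16) + (7/32)·log₂(7/32)]
  = 0.3202 + 0.4528 + 0.4796 + 0.3202 + 0.4528 + 0.4796
  = 2.5052 bits
Marginal P(U) (row sums):
  P(U=0) = 3/32 + 3/16 + 7/32 = 1/2
  P(U=1) = 3/32 + 3/16 + 7/32 = 1/2
H(U) = -[(1/2)·log₂(1/2) + (1/2)·log₂(1/2)]
  = 0.5000 + 0.5000
  = 1.0000 bits

H(V|U) = 2.5052 - 1.0000 = 1.5052 bits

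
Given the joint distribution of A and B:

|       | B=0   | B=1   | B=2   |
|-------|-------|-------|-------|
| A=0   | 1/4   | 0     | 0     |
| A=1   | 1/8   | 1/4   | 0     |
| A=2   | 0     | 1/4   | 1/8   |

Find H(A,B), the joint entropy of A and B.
H(A,B) = -Σ P(A,B) log₂ P(A,B), summed over the non-zero cells:
H(A,B) = -[(1/4)·log₂(1/4) + (1/8)·log₂(1/8) + (1/4)·log₂(1/4) + (1/4)·log₂(1/4) + (1/8)·log₂(1/8)]
  = 0.5000 + 0.3750 + 0.5000 + 0.5000 + 0.3750
  = 2.2500 bits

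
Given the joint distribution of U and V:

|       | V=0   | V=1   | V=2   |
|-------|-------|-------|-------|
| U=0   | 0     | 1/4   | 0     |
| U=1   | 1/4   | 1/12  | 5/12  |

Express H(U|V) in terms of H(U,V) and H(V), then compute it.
H(U|V) = H(U,V) - H(V)

Marginal P(V) (column sums):
  P(V=0) = 0 + 1/4 = 1/4
  P(V=1) = 1/4 + 1/12 = 1/3
  P(V=2) = 0 + 5/12 = 5/12

H(U,V) = -[(1/4)·log₂(1/4) + (1/4)·log₂(1/4) + (1/12)·log₂(1/12) + (5/12)·log₂(5/12)]
  = 0.5000 + 0.5000 + 0.2987 + 0.5263
  = 1.8250 bits
H(V) = -[(1/4)·log₂(1/4) + (1/3)·log₂(1/3) + (5/12)·log₂(5/12)]
  = 0.5000 + 0.5283 + 0.5263
  = 1.5546 bits

H(U|V) = 1.8250 - 1.5546 = 0.2704 bits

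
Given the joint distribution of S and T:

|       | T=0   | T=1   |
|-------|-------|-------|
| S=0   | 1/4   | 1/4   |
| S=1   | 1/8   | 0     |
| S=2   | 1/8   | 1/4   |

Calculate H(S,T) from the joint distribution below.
H(S,T) = -Σ P(S,T) log₂ P(S,T), summed over the non-zero cells:
H(S,T) = -[(1/4)·log₂(1/4) + (1/4)·log₂(1/4) + (1/8)·log₂(1/8) + (1/8)·log₂(1/8) + (1/4)·log₂(1/4)]
  = 0.5000 + 0.5000 + 0.3750 + 0.3750 + 0.5000
  = 2.2500 bits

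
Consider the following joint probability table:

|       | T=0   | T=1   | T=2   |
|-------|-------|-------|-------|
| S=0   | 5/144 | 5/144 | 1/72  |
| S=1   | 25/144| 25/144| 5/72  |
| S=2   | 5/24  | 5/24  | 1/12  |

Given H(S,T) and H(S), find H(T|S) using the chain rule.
From the chain rule: H(S,T) = H(S) + H(T|S)
Therefore: H(T|S) = H(S,T) - H(S)

H(S,T) = -[(5/144)·log₂(5/144) + (5/144)·log₂(5/144) + (1/72)·log₂(1/72) + (25/144)·log₂(25/144) + (25/144)·log₂(25/144) + (5/72)·log₂(5/72) + (5/24)·log₂(5/24) + (5/24)·log₂(5/24) + (1/12)·log₂(1/12)]
  = 0.1683 + 0.1683 + 0.0857 + 0.4386 + 0.4386 + 0.2672 + 0.4715 + 0.4715 + 0.2987
  = 2.8084 bits
Marginal P(S) (row sums):
  P(S=0) = 5/144 + 5/144 + 1/72 = 1/12
  P(S=1) = 25/144 + 25/144 + 5/72 = 5/12
  P(S=2) = 5/24 + 5/24 + 1/12 = 1/2
H(S) = -[(1/12)·log₂(1/12) + (5/12)·log₂(5/12) + (1/2)·log₂(1/2)]
  = 0.2987 + 0.5263 + 0.5000
  = 1.3250 bits

H(T|S) = 2.8084 - 1.3250 = 1.4834 bits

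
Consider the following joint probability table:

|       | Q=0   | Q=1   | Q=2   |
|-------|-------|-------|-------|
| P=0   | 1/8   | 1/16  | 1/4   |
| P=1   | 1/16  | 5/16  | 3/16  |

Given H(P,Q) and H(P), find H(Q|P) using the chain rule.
From the chain rule: H(P,Q) = H(P) + H(Q|P)
Therefore: H(Q|P) = H(P,Q) - H(P)

H(P,Q) = -[(1/8)·log₂(1/8) + (1/16)·log₂(1/16) + (1/4)·log₂(1/4) + (1/16)·log₂(1/16) + (5/16)·log₂(5/16) + (3/16)·log₂(3/16)]
  = 0.3750 + 0.2500 + 0.5000 + 0.2500 + 0.5244 + 0.4528
  = 2.3522 bits
Marginal P(P) (row sums):
  P(P=0) = 1/8 + 1/16 + 1/4 = 7/16
  P(P=1) = 1/16 + 5/16 + 3/16 = 9/16
H(P) = -[(7/16)·log₂(7/16) + (9/16)·log₂(9/16)]
  = 0.5218 + 0.4669
  = 0.9887 bits

H(Q|P) = 2.3522 - 0.9887 = 1.3635 bits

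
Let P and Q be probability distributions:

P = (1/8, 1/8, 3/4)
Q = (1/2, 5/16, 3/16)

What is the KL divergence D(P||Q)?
D(P||Q) = Σ P(i) log₂(P(i)/Q(i))
  i=0: (1/8) × log₂((1/8)/(1/2)) = (1/8) × log₂(1/4) = -0.2500
  i=1: (1/8) × log₂((1/8)/(5/16)) = (1/8) × log₂(2/5) = -0.1652
  i=2: (3/4) × log₂((3/4)/(3/16)) = (3/4) × log₂(4) = 1.5000
D(P||Q) = -0.2500 - 0.1652 + 1.5000
  = 1.0848 bits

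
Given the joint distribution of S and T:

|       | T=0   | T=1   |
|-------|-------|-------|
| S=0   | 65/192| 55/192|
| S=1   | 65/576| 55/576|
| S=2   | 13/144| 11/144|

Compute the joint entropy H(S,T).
H(S,T) = -Σ P(S,T) log₂ P(S,T), summed over the non-zero cells:
H(S,T) = -[(65/192)·log₂(65/192) + (55/192)·log₂(55/192) + (65/576)·log₂(65/576) + (55/576)·log₂(55/576) + (13/144)·log₂(13/144) + (11/144)·log₂(11/144)]
  = 0.5290 + 0.5167 + 0.3552 + 0.3236 + 0.3132 + 0.2834
  = 2.3211 bits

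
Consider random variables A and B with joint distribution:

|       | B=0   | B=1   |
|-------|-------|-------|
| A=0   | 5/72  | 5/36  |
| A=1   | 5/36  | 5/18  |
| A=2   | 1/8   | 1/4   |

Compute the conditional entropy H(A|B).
Marginal P(B) (column sums):
  P(B=0) = 5/72 + 5/36 + 1/8 = 1/3
  P(B=1) = 5/36 + 5/18 + 1/4 = 2/3

H(A|B) = -Σ P(A,B)·log₂ P(A|B), where P(A|B) = P(A,B) / P(B)
  (A=0,B=0): P(A|B) = (5/72)/(1/3) = 5/24;  -(5/72)·log₂(5/24) = 0.1572
  (A=0,B=1): P(A|B) = (5/36)/(2/3) = 5/24;  -(5/36)·log₂(5/24) = 0.3143
  (A=1,B=0): P(A|B) = (5/36)/(1/3) = 5/12;  -(5/36)·log₂(5/12) = 0.1754
  (A=1,B=1): P(A|B) = (5/18)/(2/3) = 5/12;  -(5/18)·log₂(5/12) = 0.3508
  (A=2,B=0): P(A|B) = (1/8)/(1/3) = 3/8;  -(1/8)·log₂(3/8) = 0.1769
  (A=2,B=1): P(A|B) = (1/4)/(2/3) = 3/8;  -(1/4)·log₂(3/8) = 0.3538
H(A|B) = 0.1572 + 0.3143 + 0.1754 + 0.3508 + 0.1769 + 0.3538
  = 1.5284 bits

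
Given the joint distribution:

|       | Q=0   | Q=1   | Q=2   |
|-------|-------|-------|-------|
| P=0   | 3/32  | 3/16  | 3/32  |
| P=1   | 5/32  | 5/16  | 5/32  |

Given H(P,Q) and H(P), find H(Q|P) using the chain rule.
From the chain rule: H(P,Q) = H(P) + H(Q|P)
Therefore: H(Q|P) = H(P,Q) - H(P)

H(P,Q) = -[(3/32)·log₂(3/32) + (3/16)·log₂(3/16) + (3/32)·log₂(3/32) + (5/32)·log₂(5/32) + (5/16)·log₂(5/16) + (5/32)·log₂(5/32)]
  = 0.3202 + 0.4528 + 0.3202 + 0.4184 + 0.5244 + 0.4184
  = 2.4544 bits
Marginal P(P) (row sums):
  P(P=0) = 3/32 + 3/16 + 3/32 = 3/8
  P(P=1) = 5/32 + 5/16 + 5/32 = 5/8
H(P) = -[(3/8)·log₂(3/8) + (5/8)·log₂(5/8)]
  = 0.5306 + 0.4238
  = 0.9544 bits

H(Q|P) = 2.4544 - 0.9544 = 1.5000 bits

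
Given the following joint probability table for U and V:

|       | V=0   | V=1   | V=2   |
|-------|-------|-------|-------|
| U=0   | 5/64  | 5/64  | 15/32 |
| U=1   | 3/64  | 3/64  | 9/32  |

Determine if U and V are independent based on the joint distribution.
Marginal P(U) (row sums):
  P(U=0) = 5/64 + 5/64 + 15/32 = 5/8
  P(U=1) = 3/64 + 3/64 + 9/32 = 3/8
Marginal P(V) (column sums):
  P(V=0) = 5/64 + 3/64 = 1/8
  P(V=1) = 5/64 + 3/64 = 1/8
  P(V=2) = 15/32 + 9/32 = 3/4

U and V are independent iff P(U=i,V=j) = P(U=i)·P(V=j) for every cell.
  P(U=0)·P(V=0) = 5/8 × 1/8 = 5/64 = P(U=0,V=0) ✓
  P(U=0)·P(V=1) = 5/8 × 1/8 = 5/64 = P(U=0,V=1) ✓
  P(U=0)·P(V=2) = 5/8 × 3/4 = 15/32 = P(U=0,V=2) ✓
  P(U=1)·P(V=0) = 3/8 × 1/8 = 3/64 = P(U=1,V=0) ✓
  P(U=1)·P(V=1) = 3/8 × 1/8 = 3/64 = P(U=1,V=1) ✓
  P(U=1)·P(V=2) = 3/8 × 3/4 = 9/32 = P(U=1,V=2) ✓

Yes, U and V are independent: every cell factors, so I(U;V) = 0 bits.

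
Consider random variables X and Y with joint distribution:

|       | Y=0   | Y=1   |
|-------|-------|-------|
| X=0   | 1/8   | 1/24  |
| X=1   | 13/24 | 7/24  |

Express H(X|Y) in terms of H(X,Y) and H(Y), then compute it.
H(X|Y) = H(X,Y) - H(Y)

Marginal P(Y) (column sums):
  P(Y=0) = 1/8 + 13/24 = 2/3
  P(Y=1) = 1/24 + 7/24 = 1/3

H(X,Y) = -[(1/8)·log₂(1/8) + (1/24)·log₂(1/24) + (13/24)·log₂(13/24) + (7/24)·log₂(7/24)]
  = 0.3750 + 0.1910 + 0.4791 + 0.5185
  = 1.5636 bits
H(Y) = -[(2/3)·log₂(2/3) + (1/3)·log₂(1/3)]
  = 0.3900 + 0.5283
  = 0.9183 bits

H(X|Y) = 1.5636 - 0.9183 = 0.6453 bits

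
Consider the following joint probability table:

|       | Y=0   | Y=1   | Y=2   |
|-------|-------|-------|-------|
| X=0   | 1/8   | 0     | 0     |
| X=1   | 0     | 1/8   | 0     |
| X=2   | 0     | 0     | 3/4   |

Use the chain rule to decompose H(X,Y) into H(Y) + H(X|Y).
By the chain rule: H(X,Y) = H(Y) + H(X|Y)

Marginal P(Y) (column sums):
  P(Y=0) = 1/8 + 0 + 0 = 1/8
  P(Y=1) = 0 + 1/8 + 0 = 1/8
  P(Y=2) = 0 + 0 + 3/4 = 3/4
H(Y) = -[(1/8)·log₂(1/8) + (1/8)·log₂(1/8) + (3/4)·log₂(3/4)]
  = 0.3750 + 0.3750 + 0.3113
  = 1.0613 bits
H(X|Y) = -Σ P(X,Y)·log₂ P(X|Y), where P(X|Y) = P(X,Y) / P(Y)
  (cells with P(X,Y) = 0 contribute 0)
  (X=0,Y=0): P(X|Y) = (1/8)/(1/8) = 1;  -(1/8)·log₂(1) = 0.0000
  (X=1,Y=1): P(X|Y) = (1/8)/(1/8) = 1;  -(1/8)·log₂(1) = 0.0000
  (X=2,Y=2): P(X|Y) = (3/4)/(3/4) = 1;  -(3/4)·log₂(1) = 0.0000
H(X|Y) = 0.0000 + 0.0000 + 0.0000
  = 0.0000 bits

H(X,Y) = H(Y) + H(X|Y) = 1.0613 + 0.0000 = 1.0613 bits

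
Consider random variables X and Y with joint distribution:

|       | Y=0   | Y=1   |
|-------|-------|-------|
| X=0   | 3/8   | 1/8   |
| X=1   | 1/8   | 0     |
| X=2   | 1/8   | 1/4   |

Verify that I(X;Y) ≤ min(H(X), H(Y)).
Marginal P(X) (row sums):
  P(X=0) = 3/8 + 1/8 = 1/2
  P(X=1) = 1/8 + 0 = 1/8
  P(X=2) = 1/8 + 1/4 = 3/8
Marginal P(Y) (column sums):
  P(Y=0) = 3/8 + 1/8 + 1/8 = 5/8
  P(Y=1) = 1/8 + 0 + 1/4 = 3/8

H(X) = -[(1/2)·log₂(1/2) + (1/8)·log₂(1/8) + (3/8)·log₂(3/8)]
  = 0.5000 + 0.3750 + 0.5306
  = 1.4056 bits
H(Y) = -[(5/8)·log₂(5/8) + (3/8)·log₂(3/8)]
  = 0.4238 + 0.5306
  = 0.9544 bits
H(X,Y) = -[(3/8)·log₂(3/8) + (1/8)·log₂(1/8) + (1/8)·log₂(1/8) + (1/8)·log₂(1/8) + (1/4)·log₂(1/4)]
  = 0.5306 + 0.3750 + 0.3750 + 0.3750 + 0.5000
  = 2.1556 bits

I(X;Y) = H(X) + H(Y) - H(X,Y)
  = 1.4056 + 0.9544 - 2.1556
  = 0.2044 bits

min(H(X), H(Y)) = min(1.4056, 0.9544) = 0.9544 bits
Since 0.2044 ≤ 0.9544, the bound is satisfied ✓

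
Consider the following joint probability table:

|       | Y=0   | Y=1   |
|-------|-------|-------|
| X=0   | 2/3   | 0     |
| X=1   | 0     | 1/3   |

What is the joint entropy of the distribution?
H(X,Y) = -Σ P(X,Y) log₂ P(X,Y), summed over the non-zero cells:
H(X,Y) = -[(2/3)·log₂(2/3) + (1/3)·log₂(1/3)]
  = 0.3900 + 0.5283
  = 0.9183 bits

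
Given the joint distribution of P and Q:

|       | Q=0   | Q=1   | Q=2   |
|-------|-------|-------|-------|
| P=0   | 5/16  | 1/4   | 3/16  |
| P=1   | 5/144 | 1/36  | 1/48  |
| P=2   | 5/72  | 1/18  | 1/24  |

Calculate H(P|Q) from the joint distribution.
Marginal P(Q) (column sums):
  P(Q=0) = 5/16 + 5/144 + 5/72 = 5/12
  P(Q=1) = 1/4 + 1/36 + 1/18 = 1/3
  P(Q=2) = 3/16 + 1/48 + 1/24 = 1/4

H(P|Q) = -Σ P(P,Q)·log₂ P(P|Q), where P(P|Q) = P(P,Q) / P(Q)
  (P=0,Q=0): P(P|Q) = (5/16)/(5/12) = 3/4;  -(5/16)·log₂(3/4) = 0.1297
  (P=0,Q=1): P(P|Q) = (1/4)/(1/3) = 3/4;  -(1/4)·log₂(3/4) = 0.1038
  (P=0,Q=2): P(P|Q) = (3/16)/(1/4) = 3/4;  -(3/16)·log₂(3/4) = 0.0778
  (P=1,Q=0): P(P|Q) = (5/144)/(5/12) = 1/12;  -(5/144)·log₂(1/12) = 0.1245
  (P=1,Q=1): P(P|Q) = (1/36)/(1/3) = 1/12;  -(1/36)·log₂(1/12) = 0.0996
  (P=1,Q=2): P(P|Q) = (1/48)/(1/4) = 1/12;  -(1/48)·log₂(1/12) = 0.0747
  (P=2,Q=0): P(P|Q) = (5/72)/(5/12) = 1/6;  -(5/72)·log₂(1/6) = 0.1795
  (P=2,Q=1): P(P|Q) = (1/18)/(1/3) = 1/6;  -(1/18)·log₂(1/6) = 0.1436
  (P=2,Q=2): P(P|Q) = (1/24)/(1/4) = 1/6;  -(1/24)·log₂(1/6) = 0.1077
H(P|Q) = 0.1297 + 0.1038 + 0.0778 + 0.1245 + 0.0996 + 0.0747 + 0.1795 + 0.1436 + 0.1077
  = 1.0409 bits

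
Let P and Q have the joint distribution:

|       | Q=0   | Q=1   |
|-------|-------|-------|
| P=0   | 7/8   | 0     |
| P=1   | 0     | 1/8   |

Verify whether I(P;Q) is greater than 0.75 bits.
Marginal P(P) (row sums):
  P(P=0) = 7/8 + 0 = 7/8
  P(P=1) = 0 + 1/8 = 1/8
Marginal P(Q) (column sums):
  P(Q=0) = 7/8 + 0 = 7/8
  P(Q=1) = 0 + 1/8 = 1/8

H(P) = -[(7/8)·log₂(7/8) + (1/8)·log₂(1/8)]
  = 0.1686 + 0.3750
  = 0.5436 bits
H(Q) = -[(7/8)·log₂(7/8) + (1/8)·log₂(1/8)]
  = 0.1686 + 0.3750
  = 0.5436 bits
H(P,Q) = -[(7/8)·log₂(7/8) + (1/8)·log₂(1/8)]
  = 0.1686 + 0.3750
  = 0.5436 bits

I(P;Q) = H(P) + H(Q) - H(P,Q)
  = 0.5436 + 0.5436 - 0.5436
  = 0.5436 bits

No. I(P;Q) = 0.5436 bits, which is ≤ 0.75 bits.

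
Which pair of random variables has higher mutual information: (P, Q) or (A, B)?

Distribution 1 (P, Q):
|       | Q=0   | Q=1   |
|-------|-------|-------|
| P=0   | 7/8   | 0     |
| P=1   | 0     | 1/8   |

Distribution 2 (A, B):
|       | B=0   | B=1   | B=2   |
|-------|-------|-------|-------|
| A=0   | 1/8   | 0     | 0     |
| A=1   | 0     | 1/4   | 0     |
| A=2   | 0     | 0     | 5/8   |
Distribution 1 (P, Q):
Marginal P(P) (row sums):
  P(P=0) = 7/8 + 0 = 7/8
  P(P=1) = 0 + 1/8 = 1/8
Marginal P(Q) (column sums):
  P(Q=0) = 7/8 + 0 = 7/8
  P(Q=1) = 0 + 1/8 = 1/8

H(P) = -[(7/8)·log₂(7/8) + (1/8)·log₂(1/8)]
  = 0.1686 + 0.3750
  = 0.5436 bits
H(Q) = -[(7/8)·log₂(7/8) + (1/8)·log₂(1/8)]
  = 0.1686 + 0.3750
  = 0.5436 bits
H(P,Q) = -[(7/8)·log₂(7/8) + (1/8)·log₂(1/8)]
  = 0.1686 + 0.3750
  = 0.5436 bits

I(P;Q) = H(P) + H(Q) - H(P,Q)
  = 0.5436 + 0.5436 - 0.5436
  = 0.5436 bits

Distribution 2 (A, B):
Marginal P(A) (row sums):
  P(A=0) = 1/8 + 0 + 0 = 1/8
  P(A=1) = 0 + 1/4 + 0 = 1/4
  P(A=2) = 0 + 0 + 5/8 = 5/8
Marginal P(B) (column sums):
  P(B=0) = 1/8 + 0 + 0 = 1/8
  P(B=1) = 0 + 1/4 + 0 = 1/4
  P(B=2) = 0 + 0 + 5/8 = 5/8

H(A) = -[(1/8)·log₂(1/8) + (1/4)·log₂(1/4) + (5/8)·log₂(5/8)]
  = 0.3750 + 0.5000 + 0.4238
  = 1.2988 bits
H(B) = -[(1/8)·log₂(1/8) + (1/4)·log₂(1/4) + (5/8)·log₂(5/8)]
  = 0.3750 + 0.5000 + 0.4238
  = 1.2988 bits
H(A,B) = -[(1/8)·log₂(1/8) + (1/4)·log₂(1/4) + (5/8)·log₂(5/8)]
  = 0.3750 + 0.5000 + 0.4238
  = 1.2988 bits

I(A;B) = H(A) + H(B) - H(A,B)
  = 1.2988 + 1.2988 - 1.2988
  = 1.2988 bits

I(A;B) = 1.2988 bits > I(P;Q) = 0.5436 bits, so (A, B) has the higher mutual information (stronger dependence).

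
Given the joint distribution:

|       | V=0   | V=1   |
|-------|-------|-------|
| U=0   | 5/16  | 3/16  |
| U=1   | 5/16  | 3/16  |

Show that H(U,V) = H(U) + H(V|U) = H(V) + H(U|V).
Marginal P(U) (row sums):
  P(U=0) = 5/16 + 3/16 = 1/2
  P(U=1) = 5/16 + 3/16 = 1/2
Marginal P(V) (column sums):
  P(V=0) = 5/16 + 5/16 = 5/8
  P(V=1) = 3/16 + 3/16 = 3/8

Decomposition 1: H(U) + H(V|U)
H(U) = -[(1/2)·log₂(1/2) + (1/2)·log₂(1/2)]
  = 0.5000 + 0.5000
  = 1.0000 bits
H(V|U) = -Σ P(U,V)·log₂ P(V|U), where P(V|U) = P(U,V) / P(U)
  (U=0,V=0): P(V|U) = (5/16)/(1/2) = 5/8;  -(5/16)·log₂(5/8) = 0.2119
  (U=0,V=1): P(V|U) = (3/16)/(1/2) = 3/8;  -(3/16)·log₂(3/8) = 0.2653
  (U=1,V=0): P(V|U) = (5/16)/(1/2) = 5/8;  -(5/16)·log₂(5/8) = 0.2119
  (U=1,V=1): P(V|U) = (3/16)/(1/2) = 3/8;  -(3/16)·log₂(3/8) = 0.2653
H(V|U) = 0.2119 + 0.2653 + 0.2119 + 0.2653
  = 0.9544 bits
H(U) + H(V|U) = 1.0000 + 0.9544 = 1.9544 bits

Decomposition 2: H(V) + H(U|V)
H(V) = -[(5/8)·log₂(5/8) + (3/8)·log₂(3/8)]
  = 0.4238 + 0.5306
  = 0.9544 bits
H(U|V) = -Σ P(U,V)·log₂ P(U|V), where P(U|V) = P(U,V) / P(V)
  (U=0,V=0): P(U|V) = (5/16)/(5/8) = 1/2;  -(5/16)·log₂(1/2) = 0.3125
  (U=0,V=1): P(U|V) = (3/16)/(3/8) = 1/2;  -(3/16)·log₂(1/2) = 0.1875
  (U=1,V=0): P(U|V) = (5/16)/(5/8) = 1/2;  -(5/16)·log₂(1/2) = 0.3125
  (U=1,V=1): P(U|V) = (3/16)/(3/8) = 1/2;  -(3/16)·log₂(1/2) = 0.1875
H(U|V) = 0.3125 + 0.1875 + 0.3125 + 0.1875
  = 1.0000 bits
H(V) + H(U|V) = 0.9544 + 1.0000 = 1.9544 bits

Direct computation of the joint entropy:
H(U,V) = -[(5/16)·log₂(5/16) + (3/16)·log₂(3/16) + (5/16)·log₂(5/16) + (3/16)·log₂(3/16)]
  = 0.5244 + 0.4528 + 0.5244 + 0.4528
  = 1.9544 bits

All three agree: H(U,V) = 1.9544 bits ✓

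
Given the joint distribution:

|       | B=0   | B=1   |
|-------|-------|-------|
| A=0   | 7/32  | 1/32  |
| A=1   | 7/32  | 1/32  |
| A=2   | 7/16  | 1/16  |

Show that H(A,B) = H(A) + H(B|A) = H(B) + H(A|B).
Marginal P(A) (row sums):
  P(A=0) = 7/32 + 1/32 = 1/4
  P(A=1) = 7/32 + 1/32 = 1/4
  P(A=2) = 7/16 + 1/16 = 1/2
Marginal P(B) (column sums):
  P(B=0) = 7/32 + 7/32 + 7/16 = 7/8
  P(B=1) = 1/32 + 1/32 + 1/16 = 1/8

Decomposition 1: H(A) + H(B|A)
H(A) = -[(1/4)·log₂(1/4) + (1/4)·log₂(1/4) + (1/2)·log₂(1/2)]
  = 0.5000 + 0.5000 + 0.5000
  = 1.5000 bits
H(B|A) = -Σ P(A,B)·log₂ P(B|A), where P(B|A) = P(A,B) / P(A)
  (A=0,B=0): P(B|A) = (7/32)/(1/4) = 7/8;  -(7/32)·log₂(7/8) = 0.0421
  (A=0,B=1): P(B|A) = (1/32)/(1/4) = 1/8;  -(1/32)·log₂(1/8) = 0.0938
  (A=1,B=0): P(B|A) = (7/32)/(1/4) = 7/8;  -(7/32)·log₂(7/8) = 0.0421
  (A=1,B=1): P(B|A) = (1/32)/(1/4) = 1/8;  -(1/32)·log₂(1/8) = 0.0938
  (A=2,B=0): P(B|A) = (7/16)/(1/2) = 7/8;  -(7/16)·log₂(7/8) = 0.0843
  (A=2,B=1): P(B|A) = (1/16)/(1/2) = 1/8;  -(1/16)·log₂(1/8) = 0.1875
H(B|A) = 0.0421 + 0.0938 + 0.0421 + 0.0938 + 0.0843 + 0.1875
  = 0.5436 bits
H(A) + H(B|A) = 1.5000 + 0.5436 = 2.0436 bits

Decomposition 2: H(B) + H(A|B)
H(B) = -[(7/8)·log₂(7/8) + (1/8)·log₂(1/8)]
  = 0.1686 + 0.3750
  = 0.5436 bits
H(A|B) = -Σ P(A,B)·log₂ P(A|B), where P(A|B) = P(A,B) / P(B)
  (A=0,B=0): P(A|B) = (7/32)/(7/8) = 1/4;  -(7/32)·log₂(1/4) = 0.4375
  (A=0,B=1): P(A|B) = (1/32)/(1/8) = 1/4;  -(1/32)·log₂(1/4) = 0.0625
  (A=1,B=0): P(A|B) = (7/32)/(7/8) = 1/4;  -(7/32)·log₂(1/4) = 0.4375
  (A=1,B=1): P(A|B) = (1/32)/(1/8) = 1/4;  -(1/32)·log₂(1/4) = 0.0625
  (A=2,B=0): P(A|B) = (7/16)/(7/8) = 1/2;  -(7/16)·log₂(1/2) = 0.4375
  (A=2,B=1): P(A|B) = (1/16)/(1/8) = 1/2;  -(1/16)·log₂(1/2) = 0.0625
H(A|B) = 0.4375 + 0.0625 + 0.4375 + 0.0625 + 0.4375 + 0.0625
  = 1.5000 bits
H(B) + H(A|B) = 0.5436 + 1.5000 = 2.0436 bits

Direct computation of the joint entropy:
H(A,B) = -[(7/32)·log₂(7/32) + (1/32)·log₂(1/32) + (7/32)·log₂(7/32) + (1/32)·log₂(1/32) + (7/16)·log₂(7/16) + (1/16)·log₂(1/16)]
  = 0.4796 + 0.1563 + 0.4796 + 0.1563 + 0.5218 + 0.2500
  = 2.0436 bits

All three agree: H(A,B) = 2.0436 bits ✓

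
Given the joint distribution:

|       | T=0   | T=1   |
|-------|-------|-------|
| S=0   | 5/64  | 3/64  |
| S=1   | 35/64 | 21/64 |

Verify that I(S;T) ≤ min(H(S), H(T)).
Marginal P(S) (row sums):
  P(S=0) = 5/64 + 3/64 = 1/8
  P(S=1) = 35/64 + 21/64 = 7/8
Marginal P(T) (column sums):
  P(T=0) = 5/64 + 35/64 = 5/8
  P(T=1) = 3/64 + 21/64 = 3/8

H(S) = -[(1/8)·log₂(1/8) + (7/8)·log₂(7/8)]
  = 0.3750 + 0.1686
  = 0.5436 bits
H(T) = -[(5/8)·log₂(5/8) + (3/8)·log₂(3/8)]
  = 0.4238 + 0.5306
  = 0.9544 bits
H(S,T) = -[(5/64)·log₂(5/64) + (3/64)·log₂(3/64) + (35/64)·log₂(35/64) + (21/64)·log₂(21/64)]
  = 0.2873 + 0.2070 + 0.4762 + 0.5275
  = 1.4980 bits

I(S;T) = H(S) + H(T) - H(S,T)
  = 0.5436 + 0.9544 - 1.4980
  = 0.0000 bits

min(H(S), H(T)) = min(0.5436, 0.9544) = 0.5436 bits
Since 0.0000 ≤ 0.5436, the bound is satisfied ✓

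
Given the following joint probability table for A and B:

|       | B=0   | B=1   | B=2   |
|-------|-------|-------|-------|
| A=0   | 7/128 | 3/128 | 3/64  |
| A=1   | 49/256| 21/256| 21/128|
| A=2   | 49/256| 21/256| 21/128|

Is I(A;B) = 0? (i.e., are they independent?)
Marginal P(A) (row sums):
  P(A=0) = 7/128 + 3/128 + 3/64 = 1/8
  P(A=1) = 49/256 + 21/256 + 21/128 = 7/16
  P(A=2) = 49/256 + 21/256 + 21/128 = 7/16
Marginal P(B) (column sums):
  P(B=0) = 7/128 + 49/256 + 49/256 = 7/16
  P(B=1) = 3/128 + 21/256 + 21/256 = 3/16
  P(B=2) = 3/64 + 21/128 + 21/128 = 3/8

A and B are independent iff P(A=i,B=j) = P(A=i)·P(B=j) for every cell.
  P(A=0)·P(B=0) = 1/8 × 7/16 = 7/128 = P(A=0,B=0) ✓
  P(A=0)·P(B=1) = 1/8 × 3/16 = 3/128 = P(A=0,B=1) ✓
  P(A=0)·P(B=2) = 1/8 × 3/8 = 3/64 = P(A=0,B=2) ✓
  P(A=1)·P(B=0) = 7/16 × 7/16 = 49/256 = P(A=1,B=0) ✓
  P(A=1)·P(B=1) = 7/16 × 3/16 = 21/256 = P(A=1,B=1) ✓
  P(A=1)·P(B=2) = 7/16 × 3/8 = 21/128 = P(A=1,B=2) ✓
  P(A=2)·P(B=0) = 7/16 × 7/16 = 49/256 = P(A=2,B=0) ✓
  P(A=2)·P(B=1) = 7/16 × 3/16 = 21/256 = P(A=2,B=1) ✓
  P(A=2)·P(B=2) = 7/16 × 3/8 = 21/128 = P(A=2,B=2) ✓

Yes, A and B are independent: every cell factors, so I(A;B) = 0 bits.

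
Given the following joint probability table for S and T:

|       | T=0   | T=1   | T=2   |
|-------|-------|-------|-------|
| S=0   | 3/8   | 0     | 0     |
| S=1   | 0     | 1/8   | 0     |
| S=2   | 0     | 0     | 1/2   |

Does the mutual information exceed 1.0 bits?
Marginal P(S) (row sums):
  P(S=0) = 3/8 + 0 + 0 = 3/8
  P(S=1) = 0 + 1/8 + 0 = 1/8
  P(S=2) = 0 + 0 + 1/2 = 1/2
Marginal P(T) (column sums):
  P(T=0) = 3/8 + 0 + 0 = 3/8
  P(T=1) = 0 + 1/8 + 0 = 1/8
  P(T=2) = 0 + 0 + 1/2 = 1/2

H(S) = -[(3/8)·log₂(3/8) + (1/8)·log₂(1/8) + (1/2)·log₂(1/2)]
  = 0.5306 + 0.3750 + 0.5000
  = 1.4056 bits
H(T) = -[(3/8)·log₂(3/8) + (1/8)·log₂(1/8) + (1/2)·log₂(1/2)]
  = 0.5306 + 0.3750 + 0.5000
  = 1.4056 bits
H(S,T) = -[(3/8)·log₂(3/8) + (1/8)·log₂(1/8) + (1/2)·log₂(1/2)]
  = 0.5306 + 0.3750 + 0.5000
  = 1.4056 bits

I(S;T) = H(S) + H(T) - H(S,T)
  = 1.4056 + 1.4056 - 1.4056
  = 1.4056 bits

Yes. I(S;T) = 1.4056 bits, which is > 1.0 bits.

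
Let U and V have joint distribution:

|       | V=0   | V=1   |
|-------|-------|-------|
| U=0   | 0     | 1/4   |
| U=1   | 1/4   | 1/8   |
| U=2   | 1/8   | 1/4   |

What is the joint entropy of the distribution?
H(U,V) = -Σ P(U,V) log₂ P(U,V), summed over the non-zero cells:
H(U,V) = -[(1/4)·log₂(1/4) + (1/4)·log₂(1/4) + (1/8)·log₂(1/8) + (1/8)·log₂(1/8) + (1/4)·log₂(1/4)]
  = 0.5000 + 0.5000 + 0.3750 + 0.3750 + 0.5000
  = 2.2500 bits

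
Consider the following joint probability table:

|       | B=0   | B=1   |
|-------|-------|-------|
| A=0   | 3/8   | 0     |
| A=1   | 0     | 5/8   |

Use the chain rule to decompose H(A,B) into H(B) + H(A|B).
By the chain rule: H(A,B) = H(B) + H(A|B)

Marginal P(B) (column sums):
  P(B=0) = 3/8 + 0 = 3/8
  P(B=1) = 0 + 5/8 = 5/8
H(B) = -[(3/8)·log₂(3/8) + (5/8)·log₂(5/8)]
  = 0.5306 + 0.4238
  = 0.9544 bits
H(A|B) = -Σ P(A,B)·log₂ P(A|B), where P(A|B) = P(A,B) / P(B)
  (cells with P(A,B) = 0 contribute 0)
  (A=0,B=0): P(A|B) = (3/8)/(3/8) = 1;  -(3/8)·log₂(1) = 0.0000
  (A=1,B=1): P(A|B) = (5/8)/(5/8) = 1;  -(5/8)·log₂(1) = 0.0000
H(A|B) = 0.0000 + 0.0000
  = 0.0000 bits

H(A,B) = H(B) + H(A|B) = 0.9544 + 0.0000 = 0.9544 bits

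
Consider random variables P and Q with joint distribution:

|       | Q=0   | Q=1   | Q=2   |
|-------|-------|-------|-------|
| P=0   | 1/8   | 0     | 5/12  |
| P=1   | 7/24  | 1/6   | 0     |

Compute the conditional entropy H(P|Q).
Marginal P(Q) (column sums):
  P(Q=0) = 1/8 + 7/24 = 5/12
  P(Q=1) = 0 + 1/6 = 1/6
  P(Q=2) = 5/12 + 0 = 5/12

H(P|Q) = -Σ P(P,Q)·log₂ P(P|Q), where P(P|Q) = P(P,Q) / P(Q)
  (cells with P(P,Q) = 0 contribute 0)
  (P=0,Q=0): P(P|Q) = (1/8)/(5/12) = 3/10;  -(1/8)·log₂(3/10) = 0.2171
  (P=0,Q=2): P(P|Q) = (5/12)/(5/12) = 1;  -(5/12)·log₂(1) = 0.0000
  (P=1,Q=0): P(P|Q) = (7/24)/(5/12) = 7/10;  -(7/24)·log₂(7/10) = 0.1501
  (P=1,Q=1): P(P|Q) = (1/6)/(1/6) = 1;  -(1/6)·log₂(1) = 0.0000
H(P|Q) = 0.2171 + 0.0000 + 0.1501 + 0.0000
  = 0.3672 bits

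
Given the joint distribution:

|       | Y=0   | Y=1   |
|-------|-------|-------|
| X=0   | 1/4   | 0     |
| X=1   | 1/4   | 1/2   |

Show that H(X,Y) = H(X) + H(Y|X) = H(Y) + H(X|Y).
Marginal P(X) (row sums):
  P(X=0) = 1/4 + 0 = 1/4
  P(X=1) = 1/4 + 1/2 = 3/4
Marginal P(Y) (column sums):
  P(Y=0) = 1/4 + 1/4 = 1/2
  P(Y=1) = 0 + 1/2 = 1/2

Decomposition 1: H(X) + H(Y|X)
H(X) = -[(1/4)·log₂(1/4) + (3/4)·log₂(3/4)]
  = 0.5000 + 0.3113
  = 0.8113 bits
H(Y|X) = -Σ P(X,Y)·log₂ P(Y|X), where P(Y|X) = P(X,Y) / P(X)
  (cells with P(X,Y) = 0 contribute 0)
  (X=0,Y=0): P(Y|X) = (1/4)/(1/4) = 1;  -(1/4)·log₂(1) = 0.0000
  (X=1,Y=0): P(Y|X) = (1/4)/(3/4) = 1/3;  -(1/4)·log₂(1/3) = 0.3962
  (X=1,Y=1): P(Y|X) = (1/2)/(3/4) = 2/3;  -(1/2)·log₂(2/3) = 0.2925
H(Y|X) = 0.0000 + 0.3962 + 0.2925
  = 0.6887 bits
H(X) + H(Y|X) = 0.8113 + 0.6887 = 1.5000 bits

Decomposition 2: H(Y) + H(X|Y)
H(Y) = -[(1/2)·log₂(1/2) + (1/2)·log₂(1/2)]
  = 0.5000 + 0.5000
  = 1.0000 bits
H(X|Y) = -Σ P(X,Y)·log₂ P(X|Y), where P(X|Y) = P(X,Y) / P(Y)
  (cells with P(X,Y) = 0 contribute 0)
  (X=0,Y=0): P(X|Y) = (1/4)/(1/2) = 1/2;  -(1/4)·log₂(1/2) = 0.2500
  (X=1,Y=0): P(X|Y) = (1/4)/(1/2) = 1/2;  -(1/4)·log₂(1/2) = 0.2500
  (X=1,Y=1): P(X|Y) = (1/2)/(1/2) = 1;  -(1/2)·log₂(1) = 0.0000
H(X|Y) = 0.2500 + 0.2500 + 0.0000
  = 0.5000 bits
H(Y) + H(X|Y) = 1.0000 + 0.5000 = 1.5000 bits

Direct computation of the joint entropy:
H(X,Y) = -[(1/4)·log₂(1/4) + (1/4)·log₂(1/4) + (1/2)·log₂(1/2)]
  = 0.5000 + 0.5000 + 0.5000
  = 1.5000 bits

All three agree: H(X,Y) = 1.5000 bits ✓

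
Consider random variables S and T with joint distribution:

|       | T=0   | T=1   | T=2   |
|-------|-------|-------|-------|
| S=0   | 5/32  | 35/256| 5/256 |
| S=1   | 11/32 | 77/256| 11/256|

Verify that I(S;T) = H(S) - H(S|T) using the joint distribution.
Left side, from I(S;T) = H(S) + H(T) - H(S,T):
Marginal P(S) (row sums):
  P(S=0) = 5/32 + 35/256 + 5/256 = 5/16
  P(S=1) = 11/32 + 77/256 + 11/256 = 11/16
Marginal P(T) (column sums):
  P(T=0) = 5/32 + 11/32 = 1/2
  P(T=1) = 35/256 + 77/256 = 7/16
  P(T=2) = 5/256 + 11/256 = 1/16

H(S) = -[(5/16)·log₂(5/16) + (11/16)·log₂(11/16)]
  = 0.5244 + 0.3716
  = 0.8960 bits
H(T) = -[(1/2)·log₂(1/2) + (7/16)·log₂(7/16) + (1/16)·log₂(1/16)]
  = 0.5000 + 0.5218 + 0.2500
  = 1.2718 bits
H(S,T) = -[(5/32)·log₂(5/32) + (35/256)·log₂(35/256) + (5/256)·log₂(5/256) + (11/32)·log₂(11/32) + (77/256)·log₂(77/256) + (11/256)·log₂(11/256)]
  = 0.4184 + 0.3925 + 0.1109 + 0.5296 + 0.5213 + 0.1951
  = 2.1678 bits

I(S;T) = H(S) + H(T) - H(S,T)
  = 0.8960 + 1.2718 - 2.1678
  = 0.0000 bits

Right side, with H(S|T) computed directly from the conditional probabilities:
H(S|T) = -Σ P(S,T)·log₂ P(S|T), where P(S|T) = P(S,T) / P(T)
  (S=0,T=0): P(S|T) = (5/32)/(1/2) = 5/16;  -(5/32)·log₂(5/16) = 0.2622
  (S=0,T=1): P(S|T) = (35/256)/(7/16) = 5/16;  -(35/256)·log₂(5/16) = 0.2294
  (S=0,T=2): P(S|T) = (5/256)/(1/16) = 5/16;  -(5/256)·log₂(5/16) = 0.0328
  (S=1,T=0): P(S|T) = (11/32)/(1/2) = 11/16;  -(11/32)·log₂(11/16) = 0.1858
  (S=1,T=1): P(S|T) = (77/256)/(7/16) = 11/16;  -(77/256)·log₂(11/16) = 0.1626
  (S=1,T=2): P(S|T) = (11/256)/(1/16) = 11/16;  -(11/256)·log₂(11/16) = 0.0232
H(S|T) = 0.2622 + 0.2294 + 0.0328 + 0.1858 + 0.1626 + 0.0232
  = 0.8960 bits
H(S) - H(S|T) = 0.8960 - 0.8960 = 0.0000 bits

Both sides equal 0.0000 bits, so I(S;T) = H(S) - H(S|T) ✓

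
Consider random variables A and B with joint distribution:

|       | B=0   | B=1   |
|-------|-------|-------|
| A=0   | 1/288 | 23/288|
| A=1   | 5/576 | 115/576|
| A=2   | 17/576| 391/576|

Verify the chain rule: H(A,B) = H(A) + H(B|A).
Left side:
H(A,B) = -[(1/288)·log₂(1/288) + (23/288)·log₂(23/288) + (5/576)·log₂(5/576) + (115/576)·log₂(115/576) + (17/576)·log₂(17/576) + (391/576)·log₂(391/576)]
  = 0.0284 + 0.2912 + 0.0594 + 0.4641 + 0.1500 + 0.3794
  = 1.3725 bits

Right side:
Marginal P(A) (row sums):
  P(A=0) = 1/288 + 23/288 = 1/12
  P(A=1) = 5/576 + 115/576 = 5/24
  P(A=2) = 17/576 + 391/576 = 17/24
H(A) = -[(1/12)·log₂(1/12) + (5/24)·log₂(5/24) + (17/24)·log₂(17/24)]
  = 0.2987 + 0.4715 + 0.3524
  = 1.1226 bits
H(B|A) = -Σ P(A,B)·log₂ P(B|A), where P(B|A) = P(A,B) / P(A)
  (A=0,B=0): P(B|A) = (1/288)/(1/12) = 1/24;  -(1/288)·log₂(1/24) = 0.0159
  (A=0,B=1): P(B|A) = (23/288)/(1/12) = 23/24;  -(23/288)·log₂(23/24) = 0.0049
  (A=1,B=0): P(B|A) = (5/576)/(5/24) = 1/24;  -(5/576)·log₂(1/24) = 0.0398
  (A=1,B=1): P(B|A) = (115/576)/(5/24) = 23/24;  -(115/576)·log₂(23/24) = 0.0123
  (A=2,B=0): P(B|A) = (17/576)/(17/24) = 1/24;  -(17/576)·log₂(1/24) = 0.1353
  (A=2,B=1): P(B|A) = (391/576)/(17/24) = 23/24;  -(391/576)·log₂(23/24) = 0.0417
H(B|A) = 0.0159 + 0.0049 + 0.0398 + 0.0123 + 0.1353 + 0.0417
  = 0.2499 bits
H(A) + H(B|A) = 1.1226 + 0.2499 = 1.3725 bits

Both sides equal 1.3725 bits, so the chain rule holds ✓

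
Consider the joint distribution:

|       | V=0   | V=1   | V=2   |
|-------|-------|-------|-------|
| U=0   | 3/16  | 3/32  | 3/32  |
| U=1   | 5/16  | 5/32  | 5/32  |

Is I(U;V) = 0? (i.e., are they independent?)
Marginal P(U) (row sums):
  P(U=0) = 3/16 + 3/32 + 3/32 = 3/8
  P(U=1) = 5/16 + 5/32 + 5/32 = 5/8
Marginal P(V) (column sums):
  P(V=0) = 3/16 + 5/16 = 1/2
  P(V=1) = 3/32 + 5/32 = 1/4
  P(V=2) = 3/32 + 5/32 = 1/4

U and V are independent iff P(U=i,V=j) = P(U=i)·P(V=j) for every cell.
  P(U=0)·P(V=0) = 3/8 × 1/2 = 3/16 = P(U=0,V=0) ✓
  P(U=0)·P(V=1) = 3/8 × 1/4 = 3/32 = P(U=0,V=1) ✓
  P(U=0)·P(V=2) = 3/8 × 1/4 = 3/32 = P(U=0,V=2) ✓
  P(U=1)·P(V=0) = 5/8 × 1/2 = 5/16 = P(U=1,V=0) ✓
  P(U=1)·P(V=1) = 5/8 × 1/4 = 5/32 = P(U=1,V=1) ✓
  P(U=1)·P(V=2) = 5/8 × 1/4 = 5/32 = P(U=1,V=2) ✓

Yes, U and V are independent: every cell factors, so I(U;V) = 0 bits.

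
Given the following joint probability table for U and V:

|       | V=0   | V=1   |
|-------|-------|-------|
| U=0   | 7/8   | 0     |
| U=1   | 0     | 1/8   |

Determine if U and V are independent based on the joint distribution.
Marginal P(U) (row sums):
  P(U=0) = 7/8 + 0 = 7/8
  P(U=1) = 0 + 1/8 = 1/8
Marginal P(V) (column sums):
  P(V=0) = 7/8 + 0 = 7/8
  P(V=1) = 0 + 1/8 = 1/8

U and V are independent iff P(U=i,V=j) = P(U=i)·P(V=j) for every cell.
  P(U=0)·P(V=0) = 7/8 × 7/8 = 49/64, but P(U=0,V=0) = 7/8 ✗

No, U and V are not independent. Quantitatively, I(U;V) > 0:

H(U) = -[(7/8)·log₂(7/8) + (1/8)·log₂(1/8)]
  = 0.1686 + 0.3750
  = 0.5436 bits
H(V) = -[(7/8)·log₂(7/8) + (1/8)·log₂(1/8)]
  = 0.1686 + 0.3750
  = 0.5436 bits
H(U,V) = -[(7/8)·log₂(7/8) + (1/8)·log₂(1/8)]
  = 0.1686 + 0.3750
  = 0.5436 bits
I(U;V) = H(U) + H(V) - H(U,V) = 0.5436 + 0.5436 - 0.5436 = 0.5436 bits > 0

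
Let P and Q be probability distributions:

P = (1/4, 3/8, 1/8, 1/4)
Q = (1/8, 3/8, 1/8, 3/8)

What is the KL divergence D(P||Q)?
D(P||Q) = Σ P(i) log₂(P(i)/Q(i))
  i=0: (1/4) × log₂((1/4)/(1/8)) = (1/4) × log₂(2) = 0.2500
  i=1: (3/8) × log₂((3/8)/(3/8)) = (3/8) × log₂(1) = 0.0000
  i=2: (1/8) × log₂((1/8)/(1/8)) = (1/8) × log₂(1) = 0.0000
  i=3: (1/4) × log₂((1/4)/(3/8)) = (1/4) × log₂(2/3) = -0.1462
D(P||Q) = 0.2500 + 0.0000 + 0.0000 - 0.1462
  = 0.1038 bits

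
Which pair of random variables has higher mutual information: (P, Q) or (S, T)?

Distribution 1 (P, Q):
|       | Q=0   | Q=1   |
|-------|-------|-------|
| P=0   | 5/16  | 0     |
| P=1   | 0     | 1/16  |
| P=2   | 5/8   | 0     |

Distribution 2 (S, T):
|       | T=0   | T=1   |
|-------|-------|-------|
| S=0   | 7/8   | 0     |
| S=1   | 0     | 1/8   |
Distribution 1 (P, Q):
Marginal P(P) (row sums):
  P(P=0) = 5/16 + 0 = 5/16
  P(P=1) = 0 + 1/16 = 1/16
  P(P=2) = 5/8 + 0 = 5/8
Marginal P(Q) (column sums):
  P(Q=0) = 5/16 + 0 + 5/8 = 15/16
  P(Q=1) = 0 + 1/16 + 0 = 1/16

H(P) = -[(5/16)·log₂(5/16) + (1/16)·log₂(1/16) + (5/8)·log₂(5/8)]
  = 0.5244 + 0.2500 + 0.4238
  = 1.1982 bits
H(Q) = -[(15/16)·log₂(15/16) + (1/16)·log₂(1/16)]
  = 0.0873 + 0.2500
  = 0.3373 bits
H(P,Q) = -[(5/16)·log₂(5/16) + (1/16)·log₂(1/16) + (5/8)·log₂(5/8)]
  = 0.5244 + 0.2500 + 0.4238
  = 1.1982 bits

I(P;Q) = H(P) + H(Q) - H(P,Q)
  = 1.1982 + 0.3373 - 1.1982
  = 0.3373 bits

Distribution 2 (S, T):
Marginal P(S) (row sums):
  P(S=0) = 7/8 + 0 = 7/8
  P(S=1) = 0 + 1/8 = 1/8
Marginal P(T) (column sums):
  P(T=0) = 7/8 + 0 = 7/8
  P(T=1) = 0 + 1/8 = 1/8

H(S) = -[(7/8)·log₂(7/8) + (1/8)·log₂(1/8)]
  = 0.1686 + 0.3750
  = 0.5436 bits
H(T) = -[(7/8)·log₂(7/8) + (1/8)·log₂(1/8)]
  = 0.1686 + 0.3750
  = 0.5436 bits
H(S,T) = -[(7/8)·log₂(7/8) + (1/8)·log₂(1/8)]
  = 0.1686 + 0.3750
  = 0.5436 bits

I(S;T) = H(S) + H(T) - H(S,T)
  = 0.5436 + 0.5436 - 0.5436
  = 0.5436 bits

I(S;T) = 0.5436 bits > I(P;Q) = 0.3373 bits, so (S, T) has the higher mutual information (stronger dependence).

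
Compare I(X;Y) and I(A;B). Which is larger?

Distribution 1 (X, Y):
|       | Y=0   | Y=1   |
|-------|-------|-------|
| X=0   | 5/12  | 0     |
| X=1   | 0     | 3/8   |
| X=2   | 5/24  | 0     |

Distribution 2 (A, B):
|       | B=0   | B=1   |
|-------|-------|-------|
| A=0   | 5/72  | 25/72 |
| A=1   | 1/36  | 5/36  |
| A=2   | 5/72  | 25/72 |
Distribution 1 (X, Y):
Marginal P(X) (row sums):
  P(X=0) = 5/12 + 0 = 5/12
  P(X=1) = 0 + 3/8 = 3/8
  P(X=2) = 5/24 + 0 = 5/24
Marginal P(Y) (column sums):
  P(Y=0) = 5/12 + 0 + 5/24 = 5/8
  P(Y=1) = 0 + 3/8 + 0 = 3/8

H(X) = -[(5/12)·log₂(5/12) + (3/8)·log₂(3/8) + (5/24)·log₂(5/24)]
  = 0.5263 + 0.5306 + 0.4715
  = 1.5284 bits
H(Y) = -[(5/8)·log₂(5/8) + (3/8)·log₂(3/8)]
  = 0.4238 + 0.5306
  = 0.9544 bits
H(X,Y) = -[(5/12)·log₂(5/12) + (3/8)·log₂(3/8) + (5/24)·log₂(5/24)]
  = 0.5263 + 0.5306 + 0.4715
  = 1.5284 bits

I(X;Y) = H(X) + H(Y) - H(X,Y)
  = 1.5284 + 0.9544 - 1.5284
  = 0.9544 bits

Distribution 2 (A, B):
Marginal P(A) (row sums):
  P(A=0) = 5/72 + 25/72 = 5/12
  P(A=1) = 1/36 + 5/36 = 1/6
  P(A=2) = 5/72 + 25/72 = 5/12
Marginal P(B) (column sums):
  P(B=0) = 5/72 + 1/36 + 5/72 = 1/6
  P(B=1) = 25/72 + 5/36 + 25/72 = 5/6

H(A) = -[(5/12)·log₂(5/12) + (1/6)·log₂(1/6) + (5/12)·log₂(5/12)]
  = 0.5263 + 0.4308 + 0.5263
  = 1.4834 bits
H(B) = -[(1/6)·log₂(1/6) + (5/6)·log₂(5/6)]
  = 0.4308 + 0.2192
  = 0.6500 bits
H(A,B) = -[(5/72)·log₂(5/72) + (25/72)·log₂(25/72) + (1/36)·log₂(1/36) + (5/36)·log₂(5/36) + (5/72)·log₂(5/72) + (25/72)·log₂(25/72)]
  = 0.2672 + 0.5299 + 0.1436 + 0.3956 + 0.2672 + 0.5299
  = 2.1334 bits

I(A;B) = H(A) + H(B) - H(A,B)
  = 1.4834 + 0.6500 - 2.1334
  = 0.0000 bits

I(X;Y) = 0.9544 bits > I(A;B) = 0.0000 bits, so (X, Y) has the higher mutual information (stronger dependence).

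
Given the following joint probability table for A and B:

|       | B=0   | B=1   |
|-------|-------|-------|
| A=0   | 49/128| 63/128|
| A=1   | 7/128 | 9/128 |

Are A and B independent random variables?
Marginal P(A) (row sums):
  P(A=0) = 49/128 + 63/128 = 7/8
  P(A=1) = 7/128 + 9/128 = 1/8
Marginal P(B) (column sums):
  P(B=0) = 49/128 + 7/128 = 7/16
  P(B=1) = 63/128 + 9/128 = 9/16

A and B are independent iff P(A=i,B=j) = P(A=i)·P(B=j) for every cell.
  P(A=0)·P(B=0) = 7/8 × 7/16 = 49/128 = P(A=0,B=0) ✓
  P(A=0)·P(B=1) = 7/8 × 9/16 = 63/128 = P(A=0,B=1) ✓
  P(A=1)·P(B=0) = 1/8 × 7/16 = 7/128 = P(A=1,B=0) ✓
  P(A=1)·P(B=1) = 1/8 × 9/16 = 9/128 = P(A=1,B=1) ✓

Yes, A and B are independent: every cell factors, so I(A;B) = 0 bits.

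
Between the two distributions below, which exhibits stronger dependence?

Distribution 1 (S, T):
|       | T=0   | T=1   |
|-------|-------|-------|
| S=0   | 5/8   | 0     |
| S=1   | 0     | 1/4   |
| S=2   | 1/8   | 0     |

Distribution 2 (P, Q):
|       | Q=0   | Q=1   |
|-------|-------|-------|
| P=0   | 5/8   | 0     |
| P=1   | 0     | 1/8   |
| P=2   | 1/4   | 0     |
Distribution 1 (S, T):
Marginal P(S) (row sums):
  P(S=0) = 5/8 + 0 = 5/8
  P(S=1) = 0 + 1/4 = 1/4
  P(S=2) = 1/8 + 0 = 1/8
Marginal P(T) (column sums):
  P(T=0) = 5/8 + 0 + 1/8 = 3/4
  P(T=1) = 0 + 1/4 + 0 = 1/4

H(S) = -[(5/8)·log₂(5/8) + (1/4)·log₂(1/4) + (1/8)·log₂(1/8)]
  = 0.4238 + 0.5000 + 0.3750
  = 1.2988 bits
H(T) = -[(3/4)·log₂(3/4) + (1/4)·log₂(1/4)]
  = 0.3113 + 0.5000
  = 0.8113 bits
H(S,T) = -[(5/8)·log₂(5/8) + (1/4)·log₂(1/4) + (1/8)·log₂(1/8)]
  = 0.4238 + 0.5000 + 0.3750
  = 1.2988 bits

I(S;T) = H(S) + H(T) - H(S,T)
  = 1.2988 + 0.8113 - 1.2988
  = 0.8113 bits

Distribution 2 (P, Q):
Marginal P(P) (row sums):
  P(P=0) = 5/8 + 0 = 5/8
  P(P=1) = 0 + 1/8 = 1/8
  P(P=2) = 1/4 + 0 = 1/4
Marginal P(Q) (column sums):
  P(Q=0) = 5/8 + 0 + 1/4 = 7/8
  P(Q=1) = 0 + 1/8 + 0 = 1/8

H(P) = -[(5/8)·log₂(5/8) + (1/8)·log₂(1/8) + (1/4)·log₂(1/4)]
  = 0.4238 + 0.3750 + 0.5000
  = 1.2988 bits
H(Q) = -[(7/8)·log₂(7/8) + (1/8)·log₂(1/8)]
  = 0.1686 + 0.3750
  = 0.5436 bits
H(P,Q) = -[(5/8)·log₂(5/8) + (1/8)·log₂(1/8) + (1/4)·log₂(1/4)]
  = 0.4238 + 0.3750 + 0.5000
  = 1.2988 bits

I(P;Q) = H(P) + H(Q) - H(P,Q)
  = 1.2988 + 0.5436 - 1.2988
  = 0.5436 bits

I(S;T) = 0.8113 bits > I(P;Q) = 0.5436 bits, so (S, T) has the higher mutual information (stronger dependence).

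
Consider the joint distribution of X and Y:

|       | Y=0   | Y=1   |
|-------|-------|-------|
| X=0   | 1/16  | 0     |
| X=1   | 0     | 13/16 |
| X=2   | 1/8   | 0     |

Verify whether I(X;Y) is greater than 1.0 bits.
Marginal P(X) (row sums):
  P(X=0) = 1/16 + 0 = 1/16
  P(X=1) = 0 + 13/16 = 13/16
  P(X=2) = 1/8 + 0 = 1/8
Marginal P(Y) (column sums):
  P(Y=0) = 1/16 + 0 + 1/8 = 3/16
  P(Y=1) = 0 + 13/16 + 0 = 13/16

H(X) = -[(1/16)·log₂(1/16) + (13/16)·log₂(13/16) + (1/8)·log₂(1/8)]
  = 0.2500 + 0.2434 + 0.3750
  = 0.8684 bits
H(Y) = -[(3/16)·log₂(3/16) + (13/16)·log₂(13/16)]
  = 0.4528 + 0.2434
  = 0.6962 bits
H(X,Y) = -[(1/16)·log₂(1/16) + (13/16)·log₂(13/16) + (1/8)·log₂(1/8)]
  = 0.2500 + 0.2434 + 0.3750
  = 0.8684 bits

I(X;Y) = H(X) + H(Y) - H(X,Y)
  = 0.8684 + 0.6962 - 0.8684
  = 0.6962 bits

No. I(X;Y) = 0.6962 bits, which is ≤ 1.0 bits.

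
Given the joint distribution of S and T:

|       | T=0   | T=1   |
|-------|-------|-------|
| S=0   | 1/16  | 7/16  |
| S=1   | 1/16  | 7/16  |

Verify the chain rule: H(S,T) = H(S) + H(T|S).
Left side:
H(S,T) = -[(1/16)·log₂(1/16) + (7/16)·log₂(7/16) + (1/16)·log₂(1/16) + (7/16)·log₂(7/16)]
  = 0.2500 + 0.5218 + 0.2500 + 0.5218
  = 1.5436 bits

Right side:
Marginal P(S) (row sums):
  P(S=0) = 1/16 + 7/16 = 1/2
  P(S=1) = 1/16 + 7/16 = 1/2
H(S) = -[(1/2)·log₂(1/2) + (1/2)·log₂(1/2)]
  = 0.5000 + 0.5000
  = 1.0000 bits
H(T|S) = -Σ P(S,T)·log₂ P(T|S), where P(T|S) = P(S,T) / P(S)
  (S=0,T=0): P(T|S) = (1/16)/(1/2) = 1/8;  -(1/16)·log₂(1/8) = 0.1875
  (S=0,T=1): P(T|S) = (7/16)/(1/2) = 7/8;  -(7/16)·log₂(7/8) = 0.0843
  (S=1,T=0): P(T|S) = (1/16)/(1/2) = 1/8;  -(1/16)·log₂(1/8) = 0.1875
  (S=1,T=1): P(T|S) = (7/16)/(1/2) = 7/8;  -(7/16)·log₂(7/8) = 0.0843
H(T|S) = 0.1875 + 0.0843 + 0.1875 + 0.0843
  = 0.5436 bits
H(S) + H(T|S) = 1.0000 + 0.5436 = 1.5436 bits

Both sides equal 1.5436 bits, so the chain rule holds ✓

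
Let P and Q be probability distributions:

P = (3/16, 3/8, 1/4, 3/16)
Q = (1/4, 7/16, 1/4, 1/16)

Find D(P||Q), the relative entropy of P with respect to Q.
D(P||Q) = Σ P(i) log₂(P(i)/Q(i))
  i=0: (3/16) × log₂((3/16)/(1/4)) = (3/16) × log₂(3/4) = -0.0778
  i=1: (3/8) × log₂((3/8)/(7/16)) = (3/8) × log₂(6/7) = -0.0834
  i=2: (1/4) × log₂((1/4)/(1/4)) = (1/4) × log₂(1) = 0.0000
  i=3: (3/16) × log₂((3/16)/(1/16)) = (3/16) × log₂(3) = 0.2972
D(P||Q) = -0.0778 - 0.0834 + 0.0000 + 0.2972
  = 0.1360 bits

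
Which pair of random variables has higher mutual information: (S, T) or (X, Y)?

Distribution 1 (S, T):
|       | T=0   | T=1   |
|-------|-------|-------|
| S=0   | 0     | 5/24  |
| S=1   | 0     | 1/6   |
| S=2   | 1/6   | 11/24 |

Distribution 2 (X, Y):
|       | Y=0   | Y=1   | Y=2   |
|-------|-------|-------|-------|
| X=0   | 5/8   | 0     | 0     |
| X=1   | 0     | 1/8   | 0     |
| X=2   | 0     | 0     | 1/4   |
Distribution 1 (S, T):
Marginal P(S) (row sums):
  P(S=0) = 0 + 5/24 = 5/24
  P(S=1) = 0 + 1/6 = 1/6
  P(S=2) = 1/6 + 11/24 = 5/8
Marginal P(T) (column sums):
  P(T=0) = 0 + 0 + 1/6 = 1/6
  P(T=1) = 5/24 + 1/6 + 11/24 = 5/6

H(S) = -[(5/24)·log₂(5/24) + (1/6)·log₂(1/6) + (5/8)·log₂(5/8)]
  = 0.4715 + 0.4308 + 0.4238
  = 1.3261 bits
H(T) = -[(1/6)·log₂(1/6) + (5/6)·log₂(5/6)]
  = 0.4308 + 0.2192
  = 0.6500 bits
H(S,T) = -[(5/24)·log₂(5/24) + (1/6)·log₂(1/6) + (1/6)·log₂(1/6) + (11/24)·log₂(11/24)]
  = 0.4715 + 0.4308 + 0.4308 + 0.5159
  = 1.8490 bits

I(S;T) = H(S) + H(T) - H(S,T)
  = 1.3261 + 0.6500 - 1.8490
  = 0.1271 bits

Distribution 2 (X, Y):
Marginal P(X) (row sums):
  P(X=0) = 5/8 + 0 + 0 = 5/8
  P(X=1) = 0 + 1/8 + 0 = 1/8
  P(X=2) = 0 + 0 + 1/4 = 1/4
Marginal P(Y) (column sums):
  P(Y=0) = 5/8 + 0 + 0 = 5/8
  P(Y=1) = 0 + 1/8 + 0 = 1/8
  P(Y=2) = 0 + 0 + 1/4 = 1/4

H(X) = -[(5/8)·log₂(5/8) + (1/8)·log₂(1/8) + (1/4)·log₂(1/4)]
  = 0.4238 + 0.3750 + 0.5000
  = 1.2988 bits
H(Y) = -[(5/8)·log₂(5/8) + (1/8)·log₂(1/8) + (1/4)·log₂(1/4)]
  = 0.4238 + 0.3750 + 0.5000
  = 1.2988 bits
H(X,Y) = -[(5/8)·log₂(5/8) + (1/8)·log₂(1/8) + (1/4)·log₂(1/4)]
  = 0.4238 + 0.3750 + 0.5000
  = 1.2988 bits

I(X;Y) = H(X) + H(Y) - H(X,Y)
  = 1.2988 + 1.2988 - 1.2988
  = 1.2988 bits

I(X;Y) = 1.2988 bits > I(S;T) = 0.1271 bits, so (X, Y) has the higher mutual information (stronger dependence).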